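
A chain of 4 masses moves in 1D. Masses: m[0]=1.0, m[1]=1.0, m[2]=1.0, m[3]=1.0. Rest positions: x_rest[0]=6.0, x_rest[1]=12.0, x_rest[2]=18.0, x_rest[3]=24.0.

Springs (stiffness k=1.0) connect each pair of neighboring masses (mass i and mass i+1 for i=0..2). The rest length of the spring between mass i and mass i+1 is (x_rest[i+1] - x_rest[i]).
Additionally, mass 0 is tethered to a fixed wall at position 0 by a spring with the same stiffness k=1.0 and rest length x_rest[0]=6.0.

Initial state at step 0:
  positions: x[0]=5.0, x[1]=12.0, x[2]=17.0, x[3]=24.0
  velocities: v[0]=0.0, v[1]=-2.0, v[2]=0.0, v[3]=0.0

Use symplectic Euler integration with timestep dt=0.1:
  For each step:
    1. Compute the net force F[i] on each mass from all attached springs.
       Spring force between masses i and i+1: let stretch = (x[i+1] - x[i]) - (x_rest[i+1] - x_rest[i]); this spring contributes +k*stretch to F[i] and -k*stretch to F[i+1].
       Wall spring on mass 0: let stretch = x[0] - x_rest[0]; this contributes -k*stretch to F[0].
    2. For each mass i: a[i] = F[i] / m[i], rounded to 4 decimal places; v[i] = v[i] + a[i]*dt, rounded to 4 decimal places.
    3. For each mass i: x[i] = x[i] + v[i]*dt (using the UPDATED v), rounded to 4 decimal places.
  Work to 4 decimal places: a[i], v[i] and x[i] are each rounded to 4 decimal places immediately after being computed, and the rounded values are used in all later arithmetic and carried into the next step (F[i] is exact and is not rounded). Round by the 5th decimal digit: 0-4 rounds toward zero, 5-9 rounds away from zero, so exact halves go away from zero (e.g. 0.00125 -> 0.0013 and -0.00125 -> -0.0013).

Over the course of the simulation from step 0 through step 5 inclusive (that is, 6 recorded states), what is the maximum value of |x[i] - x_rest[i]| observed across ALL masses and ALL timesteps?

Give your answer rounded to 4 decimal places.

Answer: 1.1953

Derivation:
Step 0: x=[5.0000 12.0000 17.0000 24.0000] v=[0.0000 -2.0000 0.0000 0.0000]
Step 1: x=[5.0200 11.7800 17.0200 23.9900] v=[0.2000 -2.2000 0.2000 -0.1000]
Step 2: x=[5.0574 11.5448 17.0573 23.9703] v=[0.3740 -2.3520 0.3730 -0.1970]
Step 3: x=[5.1091 11.2999 17.1086 23.9415] v=[0.5170 -2.4495 0.5131 -0.2883]
Step 4: x=[5.1716 11.0511 17.1702 23.9043] v=[0.6252 -2.4877 0.6155 -0.3716]
Step 5: x=[5.2412 10.8047 17.2379 23.8598] v=[0.6960 -2.4637 0.6770 -0.4450]
Max displacement = 1.1953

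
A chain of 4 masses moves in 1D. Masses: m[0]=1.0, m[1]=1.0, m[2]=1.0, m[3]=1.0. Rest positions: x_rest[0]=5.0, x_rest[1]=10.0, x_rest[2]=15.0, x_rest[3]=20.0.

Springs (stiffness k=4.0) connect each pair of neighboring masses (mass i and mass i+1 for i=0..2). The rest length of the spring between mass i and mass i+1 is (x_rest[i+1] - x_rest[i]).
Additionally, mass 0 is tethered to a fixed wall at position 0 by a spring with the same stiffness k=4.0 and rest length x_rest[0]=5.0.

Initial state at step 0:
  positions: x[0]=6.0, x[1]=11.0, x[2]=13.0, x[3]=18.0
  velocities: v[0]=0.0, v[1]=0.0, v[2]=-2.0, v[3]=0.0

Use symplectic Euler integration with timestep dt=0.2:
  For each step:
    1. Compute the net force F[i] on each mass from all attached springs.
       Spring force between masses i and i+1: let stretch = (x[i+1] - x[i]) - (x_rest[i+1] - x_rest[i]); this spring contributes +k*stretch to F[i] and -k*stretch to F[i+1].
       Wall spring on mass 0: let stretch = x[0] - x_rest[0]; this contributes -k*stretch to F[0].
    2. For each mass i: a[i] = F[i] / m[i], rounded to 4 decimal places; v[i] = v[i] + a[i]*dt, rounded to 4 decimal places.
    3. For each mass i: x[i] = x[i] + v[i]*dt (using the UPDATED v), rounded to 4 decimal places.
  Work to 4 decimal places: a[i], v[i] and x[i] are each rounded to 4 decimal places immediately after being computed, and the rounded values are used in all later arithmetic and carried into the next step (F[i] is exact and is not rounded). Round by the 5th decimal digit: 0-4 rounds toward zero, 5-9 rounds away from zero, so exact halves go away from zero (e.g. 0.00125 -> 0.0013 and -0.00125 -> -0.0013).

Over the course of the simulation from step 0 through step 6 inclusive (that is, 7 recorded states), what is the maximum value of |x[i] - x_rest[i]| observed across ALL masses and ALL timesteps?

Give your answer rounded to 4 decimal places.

Step 0: x=[6.0000 11.0000 13.0000 18.0000] v=[0.0000 0.0000 -2.0000 0.0000]
Step 1: x=[5.8400 10.5200 13.0800 18.0000] v=[-0.8000 -2.4000 0.4000 0.0000]
Step 2: x=[5.4944 9.7008 13.5376 18.0128] v=[-1.7280 -4.0960 2.2880 0.0640]
Step 3: x=[4.9427 8.8225 14.0973 18.1096] v=[-2.7584 -4.3917 2.7987 0.4838]
Step 4: x=[4.2210 8.1674 14.4550 18.3644] v=[-3.6087 -3.2757 1.7887 1.2740]
Step 5: x=[3.4553 7.8869 14.4322 18.7937] v=[-3.8284 -1.4027 -0.1139 2.1465]
Step 6: x=[2.8458 7.9446 14.0600 19.3252] v=[-3.0474 0.2883 -1.8609 2.6573]
Max displacement = 2.1542

Answer: 2.1542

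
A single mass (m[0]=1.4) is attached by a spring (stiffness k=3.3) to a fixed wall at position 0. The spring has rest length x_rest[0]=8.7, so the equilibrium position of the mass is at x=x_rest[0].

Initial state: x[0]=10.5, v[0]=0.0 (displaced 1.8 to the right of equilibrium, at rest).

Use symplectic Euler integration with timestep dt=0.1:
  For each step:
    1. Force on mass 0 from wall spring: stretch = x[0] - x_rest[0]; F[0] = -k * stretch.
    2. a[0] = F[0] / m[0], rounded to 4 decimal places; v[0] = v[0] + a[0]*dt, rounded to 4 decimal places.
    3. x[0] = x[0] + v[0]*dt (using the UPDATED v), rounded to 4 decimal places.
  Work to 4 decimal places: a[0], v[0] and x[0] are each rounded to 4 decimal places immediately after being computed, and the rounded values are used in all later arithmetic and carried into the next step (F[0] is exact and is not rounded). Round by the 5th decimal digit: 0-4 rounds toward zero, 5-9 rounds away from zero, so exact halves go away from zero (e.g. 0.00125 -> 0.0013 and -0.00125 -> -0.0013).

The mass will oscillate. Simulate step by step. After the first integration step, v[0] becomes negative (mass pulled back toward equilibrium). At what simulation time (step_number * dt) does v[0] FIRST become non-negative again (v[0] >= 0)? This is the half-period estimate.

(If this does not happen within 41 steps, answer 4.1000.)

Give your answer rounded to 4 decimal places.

Step 0: x=[10.5000] v=[0.0000]
Step 1: x=[10.4576] v=[-0.4243]
Step 2: x=[10.3737] v=[-0.8386]
Step 3: x=[10.2504] v=[-1.2331]
Step 4: x=[10.0905] v=[-1.5986]
Step 5: x=[9.8979] v=[-1.9264]
Step 6: x=[9.6770] v=[-2.2088]
Step 7: x=[9.4331] v=[-2.4391]
Step 8: x=[9.1719] v=[-2.6119]
Step 9: x=[8.8996] v=[-2.7231]
Step 10: x=[8.6226] v=[-2.7702]
Step 11: x=[8.3474] v=[-2.7520]
Step 12: x=[8.0805] v=[-2.6689]
Step 13: x=[7.8282] v=[-2.5229]
Step 14: x=[7.5965] v=[-2.3174]
Step 15: x=[7.3908] v=[-2.0573]
Step 16: x=[7.2159] v=[-1.7487]
Step 17: x=[7.0760] v=[-1.3989]
Step 18: x=[6.9744] v=[-1.0161]
Step 19: x=[6.9135] v=[-0.6094]
Step 20: x=[6.8947] v=[-0.1883]
Step 21: x=[6.9184] v=[0.2372]
First v>=0 after going negative at step 21, time=2.1000

Answer: 2.1000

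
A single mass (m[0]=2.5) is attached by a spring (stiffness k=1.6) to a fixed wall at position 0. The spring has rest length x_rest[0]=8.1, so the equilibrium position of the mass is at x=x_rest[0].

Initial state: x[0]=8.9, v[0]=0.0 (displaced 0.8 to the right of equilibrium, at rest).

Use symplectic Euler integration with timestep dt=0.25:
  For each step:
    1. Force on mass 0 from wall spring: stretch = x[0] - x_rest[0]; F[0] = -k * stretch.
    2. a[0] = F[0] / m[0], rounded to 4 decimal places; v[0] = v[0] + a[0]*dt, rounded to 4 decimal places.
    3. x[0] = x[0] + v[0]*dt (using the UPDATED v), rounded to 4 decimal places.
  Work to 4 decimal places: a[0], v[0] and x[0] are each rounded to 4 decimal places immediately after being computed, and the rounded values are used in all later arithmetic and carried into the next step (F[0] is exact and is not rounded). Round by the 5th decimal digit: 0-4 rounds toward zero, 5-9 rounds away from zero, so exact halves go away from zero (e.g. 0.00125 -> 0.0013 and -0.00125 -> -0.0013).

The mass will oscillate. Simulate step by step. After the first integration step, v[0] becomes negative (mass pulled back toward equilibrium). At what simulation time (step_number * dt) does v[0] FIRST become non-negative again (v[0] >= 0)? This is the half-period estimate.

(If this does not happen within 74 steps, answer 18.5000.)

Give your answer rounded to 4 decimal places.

Step 0: x=[8.9000] v=[0.0000]
Step 1: x=[8.8680] v=[-0.1280]
Step 2: x=[8.8053] v=[-0.2509]
Step 3: x=[8.7144] v=[-0.3638]
Step 4: x=[8.5989] v=[-0.4621]
Step 5: x=[8.4634] v=[-0.5419]
Step 6: x=[8.3134] v=[-0.6001]
Step 7: x=[8.1548] v=[-0.6343]
Step 8: x=[7.9940] v=[-0.6431]
Step 9: x=[7.8375] v=[-0.6262]
Step 10: x=[7.6915] v=[-0.5842]
Step 11: x=[7.5618] v=[-0.5189]
Step 12: x=[7.4536] v=[-0.4328]
Step 13: x=[7.3713] v=[-0.3294]
Step 14: x=[7.3181] v=[-0.2128]
Step 15: x=[7.2962] v=[-0.0877]
Step 16: x=[7.3064] v=[0.0409]
First v>=0 after going negative at step 16, time=4.0000

Answer: 4.0000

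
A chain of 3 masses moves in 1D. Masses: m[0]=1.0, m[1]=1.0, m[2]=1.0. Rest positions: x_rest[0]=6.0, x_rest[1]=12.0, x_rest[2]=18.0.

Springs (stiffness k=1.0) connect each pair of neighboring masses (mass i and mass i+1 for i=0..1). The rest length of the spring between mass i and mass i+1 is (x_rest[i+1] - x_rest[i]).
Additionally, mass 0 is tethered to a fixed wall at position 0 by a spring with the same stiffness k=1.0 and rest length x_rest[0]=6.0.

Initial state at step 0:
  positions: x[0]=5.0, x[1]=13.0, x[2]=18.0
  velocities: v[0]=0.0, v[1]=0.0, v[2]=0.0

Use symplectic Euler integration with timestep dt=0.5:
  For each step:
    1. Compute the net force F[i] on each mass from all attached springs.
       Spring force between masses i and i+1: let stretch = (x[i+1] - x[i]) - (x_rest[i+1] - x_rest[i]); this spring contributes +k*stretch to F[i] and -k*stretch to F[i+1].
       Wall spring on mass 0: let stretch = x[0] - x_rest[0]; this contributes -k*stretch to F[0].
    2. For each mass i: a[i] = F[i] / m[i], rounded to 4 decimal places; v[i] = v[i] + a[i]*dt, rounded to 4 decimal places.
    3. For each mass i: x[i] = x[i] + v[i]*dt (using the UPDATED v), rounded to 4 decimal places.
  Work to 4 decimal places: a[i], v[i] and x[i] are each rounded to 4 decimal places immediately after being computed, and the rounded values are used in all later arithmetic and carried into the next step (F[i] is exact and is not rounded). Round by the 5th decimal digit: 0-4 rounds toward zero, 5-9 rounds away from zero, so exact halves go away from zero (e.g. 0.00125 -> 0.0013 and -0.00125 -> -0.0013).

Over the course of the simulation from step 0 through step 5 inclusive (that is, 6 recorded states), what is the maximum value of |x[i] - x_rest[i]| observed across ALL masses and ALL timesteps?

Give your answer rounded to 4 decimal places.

Answer: 1.1250

Derivation:
Step 0: x=[5.0000 13.0000 18.0000] v=[0.0000 0.0000 0.0000]
Step 1: x=[5.7500 12.2500 18.2500] v=[1.5000 -1.5000 0.5000]
Step 2: x=[6.6875 11.3750 18.5000] v=[1.8750 -1.7500 0.5000]
Step 3: x=[7.1250 11.1094 18.4688] v=[0.8750 -0.5313 -0.0625]
Step 4: x=[6.7774 11.6875 18.0977] v=[-0.6953 1.1562 -0.7422]
Step 5: x=[5.9629 12.6407 17.6241] v=[-1.6290 1.9063 -0.9473]
Max displacement = 1.1250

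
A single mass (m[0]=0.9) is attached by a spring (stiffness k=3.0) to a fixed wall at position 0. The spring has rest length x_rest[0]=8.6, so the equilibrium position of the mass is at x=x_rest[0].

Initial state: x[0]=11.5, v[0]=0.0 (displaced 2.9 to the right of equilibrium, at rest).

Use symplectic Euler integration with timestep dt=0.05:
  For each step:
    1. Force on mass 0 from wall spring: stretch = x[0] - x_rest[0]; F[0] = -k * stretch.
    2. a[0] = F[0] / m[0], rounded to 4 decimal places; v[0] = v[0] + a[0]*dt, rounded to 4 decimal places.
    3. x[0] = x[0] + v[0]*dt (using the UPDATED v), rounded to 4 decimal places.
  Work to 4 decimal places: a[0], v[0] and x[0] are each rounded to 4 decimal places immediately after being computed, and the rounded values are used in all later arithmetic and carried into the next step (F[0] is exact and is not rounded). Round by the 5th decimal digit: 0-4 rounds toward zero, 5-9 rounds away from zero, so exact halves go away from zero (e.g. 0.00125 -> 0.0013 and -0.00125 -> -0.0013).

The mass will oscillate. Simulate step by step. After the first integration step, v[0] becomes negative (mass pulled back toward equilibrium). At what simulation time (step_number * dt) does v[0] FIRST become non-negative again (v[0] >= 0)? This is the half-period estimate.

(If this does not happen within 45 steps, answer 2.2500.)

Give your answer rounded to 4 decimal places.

Answer: 1.7500

Derivation:
Step 0: x=[11.5000] v=[0.0000]
Step 1: x=[11.4758] v=[-0.4833]
Step 2: x=[11.4277] v=[-0.9626]
Step 3: x=[11.3560] v=[-1.4339]
Step 4: x=[11.2613] v=[-1.8932]
Step 5: x=[11.1445] v=[-2.3368]
Step 6: x=[11.0065] v=[-2.7609]
Step 7: x=[10.8484] v=[-3.1620]
Step 8: x=[10.6716] v=[-3.5367]
Step 9: x=[10.4775] v=[-3.8820]
Step 10: x=[10.2678] v=[-4.1949]
Step 11: x=[10.0442] v=[-4.4729]
Step 12: x=[9.8085] v=[-4.7136]
Step 13: x=[9.5628] v=[-4.9150]
Step 14: x=[9.3090] v=[-5.0755]
Step 15: x=[9.0493] v=[-5.1937]
Step 16: x=[8.7859] v=[-5.2686]
Step 17: x=[8.5209] v=[-5.2996]
Step 18: x=[8.2566] v=[-5.2864]
Step 19: x=[7.9951] v=[-5.2292]
Step 20: x=[7.7387] v=[-5.1284]
Step 21: x=[7.4895] v=[-4.9849]
Step 22: x=[7.2495] v=[-4.7998]
Step 23: x=[7.0208] v=[-4.5747]
Step 24: x=[6.8052] v=[-4.3115]
Step 25: x=[6.6046] v=[-4.0124]
Step 26: x=[6.4206] v=[-3.6798]
Step 27: x=[6.2548] v=[-3.3166]
Step 28: x=[6.1085] v=[-2.9257]
Step 29: x=[5.9830] v=[-2.5105]
Step 30: x=[5.8793] v=[-2.0743]
Step 31: x=[5.7983] v=[-1.6209]
Step 32: x=[5.7406] v=[-1.1540]
Step 33: x=[5.7067] v=[-0.6774]
Step 34: x=[5.6969] v=[-0.1952]
Step 35: x=[5.7113] v=[0.2887]
First v>=0 after going negative at step 35, time=1.7500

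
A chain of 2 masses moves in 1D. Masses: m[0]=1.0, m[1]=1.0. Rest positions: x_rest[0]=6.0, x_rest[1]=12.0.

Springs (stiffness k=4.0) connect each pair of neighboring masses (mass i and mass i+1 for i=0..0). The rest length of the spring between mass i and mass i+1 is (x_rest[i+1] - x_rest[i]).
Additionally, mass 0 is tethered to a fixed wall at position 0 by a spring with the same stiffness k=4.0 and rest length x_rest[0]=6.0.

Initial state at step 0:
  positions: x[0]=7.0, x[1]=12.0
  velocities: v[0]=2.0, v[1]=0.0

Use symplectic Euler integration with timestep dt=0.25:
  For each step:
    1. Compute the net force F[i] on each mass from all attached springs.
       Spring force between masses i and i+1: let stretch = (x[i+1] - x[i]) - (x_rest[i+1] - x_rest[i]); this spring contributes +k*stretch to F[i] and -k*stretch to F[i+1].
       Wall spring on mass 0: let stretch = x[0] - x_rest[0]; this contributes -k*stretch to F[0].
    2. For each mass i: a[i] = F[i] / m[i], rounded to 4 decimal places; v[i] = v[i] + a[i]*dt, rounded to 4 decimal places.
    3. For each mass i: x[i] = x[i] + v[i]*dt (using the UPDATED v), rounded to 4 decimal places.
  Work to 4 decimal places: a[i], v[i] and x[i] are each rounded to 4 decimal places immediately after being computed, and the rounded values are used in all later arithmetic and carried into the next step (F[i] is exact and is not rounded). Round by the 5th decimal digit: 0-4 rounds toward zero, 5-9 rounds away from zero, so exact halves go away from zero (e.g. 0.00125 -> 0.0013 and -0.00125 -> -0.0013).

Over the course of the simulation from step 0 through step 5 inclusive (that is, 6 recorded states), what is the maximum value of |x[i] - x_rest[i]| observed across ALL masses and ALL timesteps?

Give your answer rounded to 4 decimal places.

Answer: 1.2305

Derivation:
Step 0: x=[7.0000 12.0000] v=[2.0000 0.0000]
Step 1: x=[7.0000 12.2500] v=[0.0000 1.0000]
Step 2: x=[6.5625 12.6875] v=[-1.7500 1.7500]
Step 3: x=[6.0156 13.0938] v=[-2.1875 1.6250]
Step 4: x=[5.7344 13.2305] v=[-1.1249 0.5468]
Step 5: x=[5.8936 12.9932] v=[0.6368 -0.9493]
Max displacement = 1.2305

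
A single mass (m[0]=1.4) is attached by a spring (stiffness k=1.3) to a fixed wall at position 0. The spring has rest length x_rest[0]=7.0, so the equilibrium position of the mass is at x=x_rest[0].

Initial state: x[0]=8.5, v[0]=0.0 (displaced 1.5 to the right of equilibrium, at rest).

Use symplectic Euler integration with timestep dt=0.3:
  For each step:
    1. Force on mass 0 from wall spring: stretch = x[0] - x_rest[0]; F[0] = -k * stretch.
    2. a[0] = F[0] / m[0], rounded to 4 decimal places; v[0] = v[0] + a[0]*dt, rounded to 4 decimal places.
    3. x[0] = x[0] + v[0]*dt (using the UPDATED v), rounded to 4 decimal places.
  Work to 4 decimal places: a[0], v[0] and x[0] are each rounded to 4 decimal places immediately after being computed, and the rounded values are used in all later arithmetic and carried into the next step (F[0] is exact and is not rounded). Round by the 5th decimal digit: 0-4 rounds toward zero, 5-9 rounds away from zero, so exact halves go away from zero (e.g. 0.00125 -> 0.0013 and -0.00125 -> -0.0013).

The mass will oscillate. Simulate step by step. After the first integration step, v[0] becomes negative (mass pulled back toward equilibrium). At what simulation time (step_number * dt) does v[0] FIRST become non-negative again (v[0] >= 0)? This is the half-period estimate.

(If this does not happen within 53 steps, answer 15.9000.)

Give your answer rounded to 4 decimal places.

Step 0: x=[8.5000] v=[0.0000]
Step 1: x=[8.3746] v=[-0.4179]
Step 2: x=[8.1344] v=[-0.8008]
Step 3: x=[7.7994] v=[-1.1168]
Step 4: x=[7.3976] v=[-1.3395]
Step 5: x=[6.9625] v=[-1.4503]
Step 6: x=[6.5305] v=[-1.4399]
Step 7: x=[6.1378] v=[-1.3091]
Step 8: x=[5.8171] v=[-1.0689]
Step 9: x=[5.5953] v=[-0.7394]
Step 10: x=[5.4909] v=[-0.3481]
Step 11: x=[5.5126] v=[0.0723]
First v>=0 after going negative at step 11, time=3.3000

Answer: 3.3000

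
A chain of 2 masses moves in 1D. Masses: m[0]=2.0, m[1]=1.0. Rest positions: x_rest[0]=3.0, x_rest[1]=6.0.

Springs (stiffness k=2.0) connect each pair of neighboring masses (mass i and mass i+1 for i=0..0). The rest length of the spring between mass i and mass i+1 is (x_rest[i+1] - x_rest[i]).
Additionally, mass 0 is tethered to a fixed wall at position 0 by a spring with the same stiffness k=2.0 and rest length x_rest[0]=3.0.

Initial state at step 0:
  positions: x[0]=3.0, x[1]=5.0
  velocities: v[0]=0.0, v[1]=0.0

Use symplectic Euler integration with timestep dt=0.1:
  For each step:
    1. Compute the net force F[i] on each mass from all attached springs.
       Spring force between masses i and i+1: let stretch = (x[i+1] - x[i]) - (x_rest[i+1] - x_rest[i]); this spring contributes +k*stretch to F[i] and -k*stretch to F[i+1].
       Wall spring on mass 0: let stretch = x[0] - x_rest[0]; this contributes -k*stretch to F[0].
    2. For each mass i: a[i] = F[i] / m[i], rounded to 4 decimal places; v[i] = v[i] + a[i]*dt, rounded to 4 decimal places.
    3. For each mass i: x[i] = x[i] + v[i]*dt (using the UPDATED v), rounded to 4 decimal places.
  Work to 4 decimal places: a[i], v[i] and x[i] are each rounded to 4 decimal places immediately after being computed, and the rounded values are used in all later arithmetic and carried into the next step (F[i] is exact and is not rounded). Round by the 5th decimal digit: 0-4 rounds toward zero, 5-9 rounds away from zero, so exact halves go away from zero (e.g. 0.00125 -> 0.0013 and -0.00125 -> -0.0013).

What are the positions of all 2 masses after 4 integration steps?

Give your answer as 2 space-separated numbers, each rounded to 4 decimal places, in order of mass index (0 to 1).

Answer: 2.9059 5.1911

Derivation:
Step 0: x=[3.0000 5.0000] v=[0.0000 0.0000]
Step 1: x=[2.9900 5.0200] v=[-0.1000 0.2000]
Step 2: x=[2.9704 5.0594] v=[-0.1960 0.3940]
Step 3: x=[2.9420 5.1170] v=[-0.2841 0.5762]
Step 4: x=[2.9059 5.1911] v=[-0.3608 0.7412]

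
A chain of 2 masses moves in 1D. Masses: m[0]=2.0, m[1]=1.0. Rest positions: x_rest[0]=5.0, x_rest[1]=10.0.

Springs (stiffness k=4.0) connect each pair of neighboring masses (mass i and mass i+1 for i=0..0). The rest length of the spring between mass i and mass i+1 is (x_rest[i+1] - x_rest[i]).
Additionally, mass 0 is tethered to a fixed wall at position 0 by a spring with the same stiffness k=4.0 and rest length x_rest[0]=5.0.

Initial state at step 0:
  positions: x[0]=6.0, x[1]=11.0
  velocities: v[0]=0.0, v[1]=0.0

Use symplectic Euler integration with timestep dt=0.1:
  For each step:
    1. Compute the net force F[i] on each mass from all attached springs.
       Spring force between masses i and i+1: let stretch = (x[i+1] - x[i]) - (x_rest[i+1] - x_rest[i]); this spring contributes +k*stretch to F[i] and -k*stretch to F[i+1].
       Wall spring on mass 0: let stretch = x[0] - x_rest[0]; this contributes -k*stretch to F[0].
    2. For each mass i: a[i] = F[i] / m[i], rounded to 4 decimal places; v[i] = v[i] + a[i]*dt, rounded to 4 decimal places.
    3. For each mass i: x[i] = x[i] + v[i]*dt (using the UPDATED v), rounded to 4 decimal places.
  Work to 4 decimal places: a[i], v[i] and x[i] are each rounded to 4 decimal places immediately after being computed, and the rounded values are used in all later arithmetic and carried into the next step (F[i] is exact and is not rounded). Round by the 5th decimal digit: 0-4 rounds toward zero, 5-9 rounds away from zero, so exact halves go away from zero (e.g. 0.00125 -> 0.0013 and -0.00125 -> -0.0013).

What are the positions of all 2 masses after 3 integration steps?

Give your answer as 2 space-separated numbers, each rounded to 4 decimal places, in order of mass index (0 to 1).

Answer: 5.8840 10.9961

Derivation:
Step 0: x=[6.0000 11.0000] v=[0.0000 0.0000]
Step 1: x=[5.9800 11.0000] v=[-0.2000 0.0000]
Step 2: x=[5.9408 10.9992] v=[-0.3920 -0.0080]
Step 3: x=[5.8840 10.9961] v=[-0.5685 -0.0314]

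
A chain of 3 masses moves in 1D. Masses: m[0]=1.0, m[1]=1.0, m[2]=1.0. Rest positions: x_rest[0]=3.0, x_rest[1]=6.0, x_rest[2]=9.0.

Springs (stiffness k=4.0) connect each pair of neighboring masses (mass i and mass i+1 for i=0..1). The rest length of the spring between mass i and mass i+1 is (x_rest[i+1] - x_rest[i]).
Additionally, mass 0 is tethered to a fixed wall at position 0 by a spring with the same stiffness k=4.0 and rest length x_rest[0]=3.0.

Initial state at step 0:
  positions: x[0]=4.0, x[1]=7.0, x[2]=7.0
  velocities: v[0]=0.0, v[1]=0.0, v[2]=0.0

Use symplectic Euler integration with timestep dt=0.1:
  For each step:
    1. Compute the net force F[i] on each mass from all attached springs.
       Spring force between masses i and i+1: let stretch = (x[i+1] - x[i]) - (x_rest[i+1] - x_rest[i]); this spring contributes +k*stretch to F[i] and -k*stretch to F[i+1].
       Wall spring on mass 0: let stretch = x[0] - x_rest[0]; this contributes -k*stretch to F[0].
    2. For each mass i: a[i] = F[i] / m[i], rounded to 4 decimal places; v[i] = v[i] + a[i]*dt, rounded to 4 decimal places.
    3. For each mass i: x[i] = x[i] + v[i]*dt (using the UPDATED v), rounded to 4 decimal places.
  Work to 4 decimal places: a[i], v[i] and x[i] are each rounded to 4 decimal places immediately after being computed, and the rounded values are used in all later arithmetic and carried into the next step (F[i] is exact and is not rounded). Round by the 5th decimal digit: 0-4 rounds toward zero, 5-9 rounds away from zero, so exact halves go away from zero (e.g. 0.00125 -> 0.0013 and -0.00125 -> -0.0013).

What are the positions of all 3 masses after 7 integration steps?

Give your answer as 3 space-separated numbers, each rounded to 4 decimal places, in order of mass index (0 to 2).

Answer: 2.7956 4.9718 9.3237

Derivation:
Step 0: x=[4.0000 7.0000 7.0000] v=[0.0000 0.0000 0.0000]
Step 1: x=[3.9600 6.8800 7.1200] v=[-0.4000 -1.2000 1.2000]
Step 2: x=[3.8784 6.6528 7.3504] v=[-0.8160 -2.2720 2.3040]
Step 3: x=[3.7526 6.3425 7.6729] v=[-1.2576 -3.1027 3.2250]
Step 4: x=[3.5803 5.9819 8.0622] v=[-1.7227 -3.6065 3.8928]
Step 5: x=[3.3609 5.6084 8.4883] v=[-2.1942 -3.7350 4.2607]
Step 6: x=[3.0969 5.2602 8.9192] v=[-2.6396 -3.4820 4.3087]
Step 7: x=[2.7956 4.9718 9.3237] v=[-3.0130 -2.8837 4.0451]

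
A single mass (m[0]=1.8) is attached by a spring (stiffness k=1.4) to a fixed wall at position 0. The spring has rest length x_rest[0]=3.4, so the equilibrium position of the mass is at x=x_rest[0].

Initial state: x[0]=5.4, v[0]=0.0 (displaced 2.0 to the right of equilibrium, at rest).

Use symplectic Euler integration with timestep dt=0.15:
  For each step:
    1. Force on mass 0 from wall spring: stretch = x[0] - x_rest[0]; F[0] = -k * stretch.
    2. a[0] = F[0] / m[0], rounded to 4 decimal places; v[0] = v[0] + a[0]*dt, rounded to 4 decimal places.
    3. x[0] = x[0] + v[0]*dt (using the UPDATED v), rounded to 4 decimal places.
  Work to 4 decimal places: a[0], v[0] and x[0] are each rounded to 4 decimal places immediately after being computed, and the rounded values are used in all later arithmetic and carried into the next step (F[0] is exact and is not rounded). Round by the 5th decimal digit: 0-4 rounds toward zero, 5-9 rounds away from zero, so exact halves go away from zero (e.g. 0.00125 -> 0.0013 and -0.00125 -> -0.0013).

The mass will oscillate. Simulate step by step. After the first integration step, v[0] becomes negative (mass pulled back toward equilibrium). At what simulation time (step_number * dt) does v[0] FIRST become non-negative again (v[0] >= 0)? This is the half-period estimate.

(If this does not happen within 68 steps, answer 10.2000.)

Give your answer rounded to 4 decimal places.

Step 0: x=[5.4000] v=[0.0000]
Step 1: x=[5.3650] v=[-0.2333]
Step 2: x=[5.2956] v=[-0.4625]
Step 3: x=[5.1930] v=[-0.6837]
Step 4: x=[5.0591] v=[-0.8929]
Step 5: x=[4.8961] v=[-1.0865]
Step 6: x=[4.7070] v=[-1.2610]
Step 7: x=[4.4950] v=[-1.4135]
Step 8: x=[4.2638] v=[-1.5413]
Step 9: x=[4.0175] v=[-1.6421]
Step 10: x=[3.7604] v=[-1.7141]
Step 11: x=[3.4970] v=[-1.7561]
Step 12: x=[3.2319] v=[-1.7674]
Step 13: x=[2.9697] v=[-1.7478]
Step 14: x=[2.7151] v=[-1.6976]
Step 15: x=[2.4724] v=[-1.6177]
Step 16: x=[2.2460] v=[-1.5095]
Step 17: x=[2.0398] v=[-1.3749]
Step 18: x=[1.8574] v=[-1.2162]
Step 19: x=[1.7020] v=[-1.0362]
Step 20: x=[1.5763] v=[-0.8381]
Step 21: x=[1.4825] v=[-0.6253]
Step 22: x=[1.4223] v=[-0.4016]
Step 23: x=[1.3967] v=[-0.1709]
Step 24: x=[1.4061] v=[0.0628]
First v>=0 after going negative at step 24, time=3.6000

Answer: 3.6000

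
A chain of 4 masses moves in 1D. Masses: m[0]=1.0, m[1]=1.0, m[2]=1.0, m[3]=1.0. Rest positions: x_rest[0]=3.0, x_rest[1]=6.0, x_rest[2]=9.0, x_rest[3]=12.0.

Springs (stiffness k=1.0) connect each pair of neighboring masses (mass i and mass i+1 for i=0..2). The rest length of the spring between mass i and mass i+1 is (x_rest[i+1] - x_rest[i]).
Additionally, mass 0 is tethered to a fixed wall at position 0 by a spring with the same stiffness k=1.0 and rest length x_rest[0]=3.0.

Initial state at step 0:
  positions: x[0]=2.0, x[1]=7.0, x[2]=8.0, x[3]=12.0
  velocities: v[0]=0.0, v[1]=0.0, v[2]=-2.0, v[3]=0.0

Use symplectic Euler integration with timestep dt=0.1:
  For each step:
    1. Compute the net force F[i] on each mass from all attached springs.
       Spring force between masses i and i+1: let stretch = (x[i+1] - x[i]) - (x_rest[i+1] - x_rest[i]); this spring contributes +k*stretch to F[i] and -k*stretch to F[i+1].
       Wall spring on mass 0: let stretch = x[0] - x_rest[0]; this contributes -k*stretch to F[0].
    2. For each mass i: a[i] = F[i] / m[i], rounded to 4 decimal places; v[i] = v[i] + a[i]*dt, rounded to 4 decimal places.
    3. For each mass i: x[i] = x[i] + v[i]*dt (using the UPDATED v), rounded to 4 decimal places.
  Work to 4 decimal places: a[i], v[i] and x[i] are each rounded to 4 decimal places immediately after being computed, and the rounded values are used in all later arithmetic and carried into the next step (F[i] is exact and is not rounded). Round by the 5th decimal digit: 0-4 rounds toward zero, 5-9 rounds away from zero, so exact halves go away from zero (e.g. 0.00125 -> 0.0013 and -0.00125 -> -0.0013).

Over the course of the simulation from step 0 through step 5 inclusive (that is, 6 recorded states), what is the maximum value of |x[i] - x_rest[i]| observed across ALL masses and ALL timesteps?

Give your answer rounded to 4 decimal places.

Answer: 1.5099

Derivation:
Step 0: x=[2.0000 7.0000 8.0000 12.0000] v=[0.0000 0.0000 -2.0000 0.0000]
Step 1: x=[2.0300 6.9600 7.8300 11.9900] v=[0.3000 -0.4000 -1.7000 -0.1000]
Step 2: x=[2.0890 6.8794 7.6929 11.9684] v=[0.5900 -0.8060 -1.3710 -0.2160]
Step 3: x=[2.1750 6.7590 7.5904 11.9340] v=[0.8601 -1.2037 -1.0248 -0.3436]
Step 4: x=[2.2851 6.6011 7.5230 11.8862] v=[1.1010 -1.5790 -0.6736 -0.4780]
Step 5: x=[2.4155 6.4093 7.4901 11.8248] v=[1.3041 -1.9184 -0.3295 -0.6143]
Max displacement = 1.5099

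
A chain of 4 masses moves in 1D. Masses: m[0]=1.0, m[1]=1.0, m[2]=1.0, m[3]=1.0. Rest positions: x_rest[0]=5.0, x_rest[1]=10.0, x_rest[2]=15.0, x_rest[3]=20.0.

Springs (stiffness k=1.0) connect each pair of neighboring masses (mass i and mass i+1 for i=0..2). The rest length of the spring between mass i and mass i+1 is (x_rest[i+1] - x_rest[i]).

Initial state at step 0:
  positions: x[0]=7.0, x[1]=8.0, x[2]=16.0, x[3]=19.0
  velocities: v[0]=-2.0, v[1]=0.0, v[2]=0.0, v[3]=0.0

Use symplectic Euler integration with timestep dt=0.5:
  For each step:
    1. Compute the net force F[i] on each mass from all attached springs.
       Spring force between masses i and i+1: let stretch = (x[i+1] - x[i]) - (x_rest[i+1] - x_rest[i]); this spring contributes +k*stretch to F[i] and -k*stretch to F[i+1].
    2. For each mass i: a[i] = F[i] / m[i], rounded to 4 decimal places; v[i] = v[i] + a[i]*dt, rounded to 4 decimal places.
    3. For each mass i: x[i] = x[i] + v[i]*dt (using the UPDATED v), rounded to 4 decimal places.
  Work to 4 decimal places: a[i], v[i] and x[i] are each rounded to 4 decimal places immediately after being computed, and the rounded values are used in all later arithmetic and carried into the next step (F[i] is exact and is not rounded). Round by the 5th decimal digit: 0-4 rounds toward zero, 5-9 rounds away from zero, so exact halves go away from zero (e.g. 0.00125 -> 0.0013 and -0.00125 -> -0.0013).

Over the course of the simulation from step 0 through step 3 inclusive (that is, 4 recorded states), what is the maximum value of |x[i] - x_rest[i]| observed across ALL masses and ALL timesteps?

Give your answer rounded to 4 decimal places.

Answer: 3.2187

Derivation:
Step 0: x=[7.0000 8.0000 16.0000 19.0000] v=[-2.0000 0.0000 0.0000 0.0000]
Step 1: x=[5.0000 9.7500 14.7500 19.5000] v=[-4.0000 3.5000 -2.5000 1.0000]
Step 2: x=[2.9375 11.5625 13.4375 20.0625] v=[-4.1250 3.6250 -2.6250 1.1250]
Step 3: x=[1.7813 11.6875 13.3125 20.2188] v=[-2.3125 0.2500 -0.2500 0.3125]
Max displacement = 3.2187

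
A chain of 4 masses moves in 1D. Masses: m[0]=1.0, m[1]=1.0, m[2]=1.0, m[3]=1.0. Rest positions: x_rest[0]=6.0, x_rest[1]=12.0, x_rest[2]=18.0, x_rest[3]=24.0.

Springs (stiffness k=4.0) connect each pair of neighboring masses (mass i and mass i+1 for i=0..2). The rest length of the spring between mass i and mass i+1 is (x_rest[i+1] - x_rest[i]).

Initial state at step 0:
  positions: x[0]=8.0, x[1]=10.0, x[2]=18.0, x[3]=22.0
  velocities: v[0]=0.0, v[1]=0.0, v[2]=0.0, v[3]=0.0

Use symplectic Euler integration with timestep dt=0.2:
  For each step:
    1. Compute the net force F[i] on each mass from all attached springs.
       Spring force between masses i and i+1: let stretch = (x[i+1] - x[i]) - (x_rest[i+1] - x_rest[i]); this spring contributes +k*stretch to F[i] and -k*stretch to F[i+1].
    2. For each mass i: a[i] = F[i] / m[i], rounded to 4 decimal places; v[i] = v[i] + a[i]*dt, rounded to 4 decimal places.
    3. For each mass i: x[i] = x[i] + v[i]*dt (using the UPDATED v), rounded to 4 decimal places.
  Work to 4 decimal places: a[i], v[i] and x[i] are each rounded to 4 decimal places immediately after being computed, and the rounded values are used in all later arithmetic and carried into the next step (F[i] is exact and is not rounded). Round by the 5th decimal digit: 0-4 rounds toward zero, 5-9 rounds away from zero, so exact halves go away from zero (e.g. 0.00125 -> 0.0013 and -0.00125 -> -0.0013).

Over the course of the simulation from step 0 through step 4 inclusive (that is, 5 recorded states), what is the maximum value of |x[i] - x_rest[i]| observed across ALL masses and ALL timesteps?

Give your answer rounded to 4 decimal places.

Answer: 2.0296

Derivation:
Step 0: x=[8.0000 10.0000 18.0000 22.0000] v=[0.0000 0.0000 0.0000 0.0000]
Step 1: x=[7.3600 10.9600 17.3600 22.3200] v=[-3.2000 4.8000 -3.2000 1.6000]
Step 2: x=[6.3360 12.3680 16.4896 22.8064] v=[-5.1200 7.0400 -4.3520 2.4320]
Step 3: x=[5.3171 13.4703 15.9704 23.2421] v=[-5.0944 5.5117 -2.5958 2.1786]
Step 4: x=[4.6427 13.6681 16.2147 23.4743] v=[-3.3718 0.9892 1.2215 1.1612]
Max displacement = 2.0296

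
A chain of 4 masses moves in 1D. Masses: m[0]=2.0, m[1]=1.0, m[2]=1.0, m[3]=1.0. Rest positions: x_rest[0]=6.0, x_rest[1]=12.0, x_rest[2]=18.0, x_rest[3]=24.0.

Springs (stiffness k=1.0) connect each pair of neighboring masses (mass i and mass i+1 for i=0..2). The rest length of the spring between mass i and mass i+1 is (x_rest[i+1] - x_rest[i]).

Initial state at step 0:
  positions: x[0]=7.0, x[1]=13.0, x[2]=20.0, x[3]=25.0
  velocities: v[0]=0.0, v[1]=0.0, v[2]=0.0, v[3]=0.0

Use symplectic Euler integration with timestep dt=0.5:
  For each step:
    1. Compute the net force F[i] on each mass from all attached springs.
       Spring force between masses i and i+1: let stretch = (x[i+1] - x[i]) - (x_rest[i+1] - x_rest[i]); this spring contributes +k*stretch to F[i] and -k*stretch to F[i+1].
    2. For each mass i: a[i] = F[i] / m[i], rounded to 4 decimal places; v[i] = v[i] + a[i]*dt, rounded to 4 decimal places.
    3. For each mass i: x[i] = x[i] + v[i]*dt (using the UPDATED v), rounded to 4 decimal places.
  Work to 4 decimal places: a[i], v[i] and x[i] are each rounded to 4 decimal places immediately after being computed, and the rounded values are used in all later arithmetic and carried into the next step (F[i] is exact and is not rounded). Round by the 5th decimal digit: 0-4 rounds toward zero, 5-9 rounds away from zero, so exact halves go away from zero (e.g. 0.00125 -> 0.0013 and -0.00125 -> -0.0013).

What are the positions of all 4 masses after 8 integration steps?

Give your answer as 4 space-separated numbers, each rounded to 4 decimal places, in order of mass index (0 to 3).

Step 0: x=[7.0000 13.0000 20.0000 25.0000] v=[0.0000 0.0000 0.0000 0.0000]
Step 1: x=[7.0000 13.2500 19.5000 25.2500] v=[0.0000 0.5000 -1.0000 0.5000]
Step 2: x=[7.0313 13.5000 18.8750 25.5625] v=[0.0625 0.5000 -1.2500 0.6250]
Step 3: x=[7.1212 13.4766 18.5781 25.7032] v=[0.1797 -0.0469 -0.5938 0.2813]
Step 4: x=[7.2555 13.1397 18.7871 25.5626] v=[0.2686 -0.6739 0.4180 -0.2813]
Step 5: x=[7.3754 12.7436 19.2782 25.2281] v=[0.2397 -0.7923 0.9821 -0.6691]
Step 6: x=[7.4163 12.6391 19.6231 24.9061] v=[0.0818 -0.2091 0.6898 -0.6441]
Step 7: x=[7.3601 12.9749 19.5428 24.7633] v=[-0.1125 0.6715 -0.1607 -0.2856]
Step 8: x=[7.2557 13.5490 19.1256 24.8154] v=[-0.2088 1.1481 -0.8344 0.1042]

Answer: 7.2557 13.5490 19.1256 24.8154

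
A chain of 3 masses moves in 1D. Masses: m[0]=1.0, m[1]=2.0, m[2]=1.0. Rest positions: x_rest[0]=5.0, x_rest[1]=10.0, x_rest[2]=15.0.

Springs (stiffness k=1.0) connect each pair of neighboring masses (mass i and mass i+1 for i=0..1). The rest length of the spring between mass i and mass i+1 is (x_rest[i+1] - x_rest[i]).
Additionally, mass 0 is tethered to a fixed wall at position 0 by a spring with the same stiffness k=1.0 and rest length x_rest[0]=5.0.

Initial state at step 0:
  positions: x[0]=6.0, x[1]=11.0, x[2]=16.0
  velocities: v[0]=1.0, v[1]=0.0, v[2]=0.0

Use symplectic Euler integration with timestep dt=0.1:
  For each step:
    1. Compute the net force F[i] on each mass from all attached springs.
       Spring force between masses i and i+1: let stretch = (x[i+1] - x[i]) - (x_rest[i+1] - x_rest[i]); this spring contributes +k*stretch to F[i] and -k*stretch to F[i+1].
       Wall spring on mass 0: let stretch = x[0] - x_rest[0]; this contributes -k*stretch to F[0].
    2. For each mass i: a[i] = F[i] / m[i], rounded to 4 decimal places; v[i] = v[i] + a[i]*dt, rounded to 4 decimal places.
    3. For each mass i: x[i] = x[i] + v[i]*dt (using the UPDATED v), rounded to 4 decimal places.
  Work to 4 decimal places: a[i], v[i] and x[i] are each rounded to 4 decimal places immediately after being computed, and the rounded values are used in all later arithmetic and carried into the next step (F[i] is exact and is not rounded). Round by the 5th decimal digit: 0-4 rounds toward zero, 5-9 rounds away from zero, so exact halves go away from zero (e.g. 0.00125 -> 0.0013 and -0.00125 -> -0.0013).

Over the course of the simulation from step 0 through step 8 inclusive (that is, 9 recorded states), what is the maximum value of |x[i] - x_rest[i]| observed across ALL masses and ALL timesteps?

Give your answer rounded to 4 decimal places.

Answer: 1.3378

Derivation:
Step 0: x=[6.0000 11.0000 16.0000] v=[1.0000 0.0000 0.0000]
Step 1: x=[6.0900 11.0000 16.0000] v=[0.9000 0.0000 0.0000]
Step 2: x=[6.1682 11.0005 16.0000] v=[0.7820 0.0045 0.0000]
Step 3: x=[6.2330 11.0018 16.0000] v=[0.6484 0.0129 0.0001]
Step 4: x=[6.2832 11.0042 16.0000] v=[0.5020 0.0244 0.0003]
Step 5: x=[6.3178 11.0080 16.0001] v=[0.3458 0.0381 0.0007]
Step 6: x=[6.3361 11.0133 16.0003] v=[0.1830 0.0532 0.0015]
Step 7: x=[6.3378 11.0202 16.0006] v=[0.0171 0.0687 0.0028]
Step 8: x=[6.3230 11.0286 16.0011] v=[-0.1484 0.0836 0.0048]
Max displacement = 1.3378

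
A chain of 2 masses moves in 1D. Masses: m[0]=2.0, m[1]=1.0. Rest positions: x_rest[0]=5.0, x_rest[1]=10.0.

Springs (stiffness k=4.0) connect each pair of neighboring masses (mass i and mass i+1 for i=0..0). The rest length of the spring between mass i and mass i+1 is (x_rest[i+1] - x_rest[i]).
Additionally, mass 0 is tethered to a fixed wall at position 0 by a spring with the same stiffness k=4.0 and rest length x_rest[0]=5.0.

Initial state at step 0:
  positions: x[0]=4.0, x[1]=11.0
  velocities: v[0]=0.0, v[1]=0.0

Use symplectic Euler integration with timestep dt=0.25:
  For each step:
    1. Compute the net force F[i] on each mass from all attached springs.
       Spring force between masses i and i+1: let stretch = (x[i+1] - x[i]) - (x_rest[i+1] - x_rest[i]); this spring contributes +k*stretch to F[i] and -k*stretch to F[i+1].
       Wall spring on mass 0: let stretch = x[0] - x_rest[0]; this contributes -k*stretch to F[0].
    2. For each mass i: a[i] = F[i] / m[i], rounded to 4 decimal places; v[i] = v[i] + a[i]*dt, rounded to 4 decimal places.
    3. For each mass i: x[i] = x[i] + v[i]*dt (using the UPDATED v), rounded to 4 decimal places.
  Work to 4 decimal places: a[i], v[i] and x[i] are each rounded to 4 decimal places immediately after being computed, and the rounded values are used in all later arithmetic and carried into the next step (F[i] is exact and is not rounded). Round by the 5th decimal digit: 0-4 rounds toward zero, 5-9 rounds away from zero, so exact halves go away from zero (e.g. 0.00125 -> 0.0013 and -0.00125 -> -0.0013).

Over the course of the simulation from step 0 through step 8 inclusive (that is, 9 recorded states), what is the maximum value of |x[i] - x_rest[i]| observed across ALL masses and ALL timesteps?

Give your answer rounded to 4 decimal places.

Answer: 1.3349

Derivation:
Step 0: x=[4.0000 11.0000] v=[0.0000 0.0000]
Step 1: x=[4.3750 10.5000] v=[1.5000 -2.0000]
Step 2: x=[4.9688 9.7188] v=[2.3750 -3.1250]
Step 3: x=[5.5352 9.0001] v=[2.2656 -2.8750]
Step 4: x=[5.8428 8.6651] v=[1.2305 -1.3399]
Step 5: x=[5.7729 8.8746] v=[-0.2798 0.8378]
Step 6: x=[5.3691 9.5586] v=[-1.6154 2.7361]
Step 7: x=[4.8178 10.4453] v=[-2.2052 3.5466]
Step 8: x=[4.3677 11.1751] v=[-1.8004 2.9191]
Max displacement = 1.3349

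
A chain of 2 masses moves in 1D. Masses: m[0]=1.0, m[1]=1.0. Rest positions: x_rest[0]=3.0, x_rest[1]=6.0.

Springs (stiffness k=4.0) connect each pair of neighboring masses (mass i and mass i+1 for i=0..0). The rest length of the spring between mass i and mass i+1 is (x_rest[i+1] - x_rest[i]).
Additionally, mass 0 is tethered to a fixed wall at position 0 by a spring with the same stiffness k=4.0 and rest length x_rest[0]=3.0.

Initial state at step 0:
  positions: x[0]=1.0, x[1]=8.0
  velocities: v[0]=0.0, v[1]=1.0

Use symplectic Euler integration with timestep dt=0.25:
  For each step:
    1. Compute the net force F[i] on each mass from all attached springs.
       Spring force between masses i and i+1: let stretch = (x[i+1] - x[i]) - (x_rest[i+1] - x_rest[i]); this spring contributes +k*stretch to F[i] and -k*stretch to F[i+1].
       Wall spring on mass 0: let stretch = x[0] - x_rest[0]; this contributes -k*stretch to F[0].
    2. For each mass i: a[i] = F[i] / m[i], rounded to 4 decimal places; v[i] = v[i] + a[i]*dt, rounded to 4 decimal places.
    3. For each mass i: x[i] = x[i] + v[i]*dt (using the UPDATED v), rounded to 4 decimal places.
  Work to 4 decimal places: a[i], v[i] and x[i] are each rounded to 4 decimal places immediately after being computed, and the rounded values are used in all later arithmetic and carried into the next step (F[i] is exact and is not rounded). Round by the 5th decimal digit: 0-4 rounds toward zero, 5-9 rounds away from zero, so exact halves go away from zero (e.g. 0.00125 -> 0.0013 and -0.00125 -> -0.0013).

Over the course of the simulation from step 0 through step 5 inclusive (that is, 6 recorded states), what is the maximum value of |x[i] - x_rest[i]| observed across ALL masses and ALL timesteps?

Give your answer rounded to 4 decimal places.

Answer: 2.8594

Derivation:
Step 0: x=[1.0000 8.0000] v=[0.0000 1.0000]
Step 1: x=[2.5000 7.2500] v=[6.0000 -3.0000]
Step 2: x=[4.5625 6.0625] v=[8.2500 -4.7500]
Step 3: x=[5.8594 5.2500] v=[5.1875 -3.2500]
Step 4: x=[5.5391 5.3399] v=[-1.2813 0.3594]
Step 5: x=[3.7842 6.2296] v=[-7.0196 3.5586]
Max displacement = 2.8594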